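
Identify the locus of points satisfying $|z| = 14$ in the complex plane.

|z| = 14 means sqrt(x^2 + y^2) = 14
This is a circle of radius 14 centered at the origin


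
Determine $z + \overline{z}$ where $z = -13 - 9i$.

z + conjugate(z) = (a + bi) + (a - bi) = 2a
= 2 * (-13) = -26


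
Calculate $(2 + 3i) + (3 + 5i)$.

(2 + 3) + (3 + 5)i = 5 + 8i


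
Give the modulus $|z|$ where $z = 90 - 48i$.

|z| = sqrt(a^2 + b^2) = sqrt(90^2 + (-48)^2) = sqrt(10404) = 102


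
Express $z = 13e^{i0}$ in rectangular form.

a = r cos θ = 13 * 1 = 13
b = r sin θ = 13 * 0 = 0
z = 13


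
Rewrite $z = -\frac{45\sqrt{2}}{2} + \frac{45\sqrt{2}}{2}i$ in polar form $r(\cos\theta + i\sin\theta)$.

r = |z| = sqrt(a^2 + b^2) = sqrt((-45*sqrt(2)/2)^2 + (45*sqrt(2)/2)^2) = sqrt(2025/2 + 2025/2) = sqrt(2025) = 45
θ = arctan(b/a) = arctan(31.8198/-31.8198) (quadrant-adjusted) = 135°
z = 45(cos 135° + i sin 135°)


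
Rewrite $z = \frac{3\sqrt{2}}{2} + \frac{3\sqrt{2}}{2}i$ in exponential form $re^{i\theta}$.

r = |z| = sqrt((3*sqrt(2)/2)^2 + (3*sqrt(2)/2)^2) = sqrt(9/2 + 9/2) = sqrt(9) = 3
θ = arctan(b/a) = arctan(2.1213/2.1213) (quadrant-adjusted) = 45° = π/4
z = 3e^(i*π/4)


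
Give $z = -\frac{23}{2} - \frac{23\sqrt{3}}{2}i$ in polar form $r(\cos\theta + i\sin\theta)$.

r = |z| = sqrt(a^2 + b^2) = sqrt((-23/2)^2 + (-23*sqrt(3)/2)^2) = sqrt(529/4 + 1587/4) = sqrt(529) = 23
θ = arctan(b/a) = arctan(-19.9186/-11.5) (quadrant-adjusted) = 240°
z = 23(cos 240° + i sin 240°)


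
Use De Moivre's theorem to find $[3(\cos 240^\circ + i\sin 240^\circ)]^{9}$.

By De Moivre: z^n = r^n(cos(nθ) + i sin(nθ))
= 3^9(cos(9*240°) + i sin(9*240°))
= 19683(cos 0° + i sin 0°)
= 19683


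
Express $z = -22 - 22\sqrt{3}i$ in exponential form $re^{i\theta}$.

r = |z| = sqrt((-22)^2 + (-22*sqrt(3))^2) = sqrt(484 + 1452) = sqrt(1936) = 44
θ = arctan(b/a) = arctan(-38.1051/-22) (quadrant-adjusted) = 240° = 4π/3
z = 44e^(i*4π/3)


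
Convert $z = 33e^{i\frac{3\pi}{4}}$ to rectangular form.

a = r cos θ = 33 * -sqrt(2)/2 = -33*sqrt(2)/2
b = r sin θ = 33 * sqrt(2)/2 = 33*sqrt(2)/2
z = -33*sqrt(2)/2 + (33*sqrt(2)/2)i


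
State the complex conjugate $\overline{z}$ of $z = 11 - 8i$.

If z = a + bi, then conjugate(z) = a - bi
conjugate(11 - 8i) = 11 + 8i


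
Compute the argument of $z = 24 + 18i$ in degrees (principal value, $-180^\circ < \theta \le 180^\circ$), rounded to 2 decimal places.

θ = arctan(b/a) = arctan(18/24) (quadrant-adjusted) = 36.87°


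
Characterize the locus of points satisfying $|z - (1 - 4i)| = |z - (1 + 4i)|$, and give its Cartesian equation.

|z - z1| = |z - z2| means z is equidistant from z1 and z2,
i.e. the perpendicular bisector of the segment from (1, -4) to (1, 4) (midpoint (1, 0)).
With z = x + yi, square both sides:
(x - 1)^2 + (y - (-4))^2 = (x - 1)^2 + (y - 4)^2
The x^2 and y^2 terms cancel: 0x + 16y = 17 - 17 = 0
Simplify: y = 0
Locus: Perpendicular bisector of the segment from (1, -4) to (1, 4): the line y = 0


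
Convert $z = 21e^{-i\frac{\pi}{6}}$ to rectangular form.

a = r cos θ = 21 * sqrt(3)/2 = 21*sqrt(3)/2
b = r sin θ = 21 * -1/2 = -21/2
z = 21*sqrt(3)/2 - (21/2)i


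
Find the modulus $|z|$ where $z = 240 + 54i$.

|z| = sqrt(a^2 + b^2) = sqrt(240^2 + 54^2) = sqrt(60516) = 246


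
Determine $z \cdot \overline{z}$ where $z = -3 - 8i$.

z * conjugate(z) = |z|^2 = a^2 + b^2
= (-3)^2 + (-8)^2 = 73


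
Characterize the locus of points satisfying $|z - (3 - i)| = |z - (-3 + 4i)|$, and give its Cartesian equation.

|z - z1| = |z - z2| means z is equidistant from z1 and z2,
i.e. the perpendicular bisector of the segment from (3, -1) to (-3, 4) (midpoint (0, 3/2)).
With z = x + yi, square both sides:
(x - 3)^2 + (y - (-1))^2 = (x - (-3))^2 + (y - 4)^2
The x^2 and y^2 terms cancel: -12x + 10y = 25 - 10 = 15
Simplify: 12x - 10y = -15
Locus: Perpendicular bisector of the segment from (3, -1) to (-3, 4): the line 12x - 10y = -15


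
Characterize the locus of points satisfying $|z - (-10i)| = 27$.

|z - z0| = r describes a circle centered at z0 with radius r
Here z0 = -10i and r = 27
Locus: Circle centered at (0, -10) with radius 27


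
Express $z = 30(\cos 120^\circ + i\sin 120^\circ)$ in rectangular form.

a = r cos θ = 30 * -1/2 = -15
b = r sin θ = 30 * sqrt(3)/2 = 15*sqrt(3)
z = -15 + 15*sqrt(3)i


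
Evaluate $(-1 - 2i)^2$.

(a + bi)^2 = a^2 - b^2 + 2abi
= (-1)^2 - (-2)^2 + 2*(-1)*(-2)i
= -3 + 4i


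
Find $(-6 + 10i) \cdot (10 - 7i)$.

(a1*a2 - b1*b2) + (a1*b2 + b1*a2)i
= (-60 - (-70)) + (42 + 100)i
= 10 + 142i


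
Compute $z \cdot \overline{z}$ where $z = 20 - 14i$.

z * conjugate(z) = |z|^2 = a^2 + b^2
= 20^2 + (-14)^2 = 596


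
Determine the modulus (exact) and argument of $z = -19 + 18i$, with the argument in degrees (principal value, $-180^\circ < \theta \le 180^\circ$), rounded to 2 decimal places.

|z| = sqrt((-19)^2 + 18^2) = sqrt(685)
arg(z) = arctan(b/a) = arctan(18/-19) (quadrant-adjusted) = 136.55°


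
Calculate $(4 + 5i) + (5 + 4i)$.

(4 + 5) + (5 + 4)i = 9 + 9i


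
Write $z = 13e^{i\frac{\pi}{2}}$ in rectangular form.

a = r cos θ = 13 * 0 = 0
b = r sin θ = 13 * 1 = 13
z = 13i


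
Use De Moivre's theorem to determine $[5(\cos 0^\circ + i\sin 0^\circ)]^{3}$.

By De Moivre: z^n = r^n(cos(nθ) + i sin(nθ))
= 5^3(cos(3*0°) + i sin(3*0°))
= 125(cos 0° + i sin 0°)
= 125


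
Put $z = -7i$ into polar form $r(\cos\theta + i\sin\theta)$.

r = |z| = sqrt(a^2 + b^2) = sqrt((0)^2 + (-7)^2) = sqrt(0 + 49) = sqrt(49) = 7
a = 0 and b < 0, so z lies on the negative imaginary axis: θ = 270°
z = 7(cos 270° + i sin 270°)


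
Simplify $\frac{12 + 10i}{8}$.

Divisor is real, so divide each part by 8:
= 3/2 + (5/4)i


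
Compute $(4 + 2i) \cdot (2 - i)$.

(a1*a2 - b1*b2) + (a1*b2 + b1*a2)i
= (8 - (-2)) + (-4 + 4)i
= 10


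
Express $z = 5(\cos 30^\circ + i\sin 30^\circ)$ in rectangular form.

a = r cos θ = 5 * sqrt(3)/2 = 5*sqrt(3)/2
b = r sin θ = 5 * 1/2 = 5/2
z = 5*sqrt(3)/2 + (5/2)i


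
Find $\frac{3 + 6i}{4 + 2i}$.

Multiply numerator and denominator by conjugate (4 - 2i):
= (3 + 6i)(4 - 2i) / (4^2 + 2^2)
= (24 + 18i) / 20
Divide through by 2: (12 + 9i) / 10
= 6/5 + (9/10)i


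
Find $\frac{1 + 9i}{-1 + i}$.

Multiply numerator and denominator by conjugate (-1 - i):
= (1 + 9i)(-1 - i) / ((-1)^2 + 1^2)
= (8 - 10i) / 2
= 4 - 5i


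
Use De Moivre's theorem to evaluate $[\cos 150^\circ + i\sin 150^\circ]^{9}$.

By De Moivre: z^n = r^n(cos(nθ) + i sin(nθ))
= 1^9(cos(9*150°) + i sin(9*150°))
= 1(cos 270° + i sin 270°)
= -i


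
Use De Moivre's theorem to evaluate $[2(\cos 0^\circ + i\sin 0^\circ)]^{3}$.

By De Moivre: z^n = r^n(cos(nθ) + i sin(nθ))
= 2^3(cos(3*0°) + i sin(3*0°))
= 8(cos 0° + i sin 0°)
= 8


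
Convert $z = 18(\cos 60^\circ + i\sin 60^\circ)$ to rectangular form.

a = r cos θ = 18 * 1/2 = 9
b = r sin θ = 18 * sqrt(3)/2 = 9*sqrt(3)
z = 9 + 9*sqrt(3)i


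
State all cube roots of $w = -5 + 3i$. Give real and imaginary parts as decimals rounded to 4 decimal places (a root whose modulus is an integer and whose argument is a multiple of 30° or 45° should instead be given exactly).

|w| = sqrt(34) ≈ 5.830952, arg(w) ≈ 149.036243°
Root modulus = sqrt(34)^(1/3) ≈ 1.799892
Root arguments: θ_k = (arg(w) + 360°k)/3 for k = 0, 1, ..., 2
Compute each root as (root modulus)(cos θ_k + i sin θ_k) using full-precision intermediates, then round to 4 decimal places.
Roots: 1.1647 + 1.3723i, -1.7708 + 0.3225i, 0.6061 - 1.6948i


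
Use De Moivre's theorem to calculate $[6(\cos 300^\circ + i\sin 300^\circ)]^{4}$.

By De Moivre: z^n = r^n(cos(nθ) + i sin(nθ))
= 6^4(cos(4*300°) + i sin(4*300°))
= 1296(cos 120° + i sin 120°)
= -648 + 648*sqrt(3)i


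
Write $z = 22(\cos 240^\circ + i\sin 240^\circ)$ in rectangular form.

a = r cos θ = 22 * -1/2 = -11
b = r sin θ = 22 * -sqrt(3)/2 = -11*sqrt(3)
z = -11 - 11*sqrt(3)i


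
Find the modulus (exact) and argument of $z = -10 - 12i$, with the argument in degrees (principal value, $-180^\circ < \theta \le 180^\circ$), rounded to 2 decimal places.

|z| = sqrt((-10)^2 + (-12)^2) = sqrt(244)
arg(z) = arctan(b/a) = arctan(-12/-10) (quadrant-adjusted) = -129.81°


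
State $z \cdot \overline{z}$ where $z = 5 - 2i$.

z * conjugate(z) = |z|^2 = a^2 + b^2
= 5^2 + (-2)^2 = 29


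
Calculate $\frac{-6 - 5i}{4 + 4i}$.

Multiply numerator and denominator by conjugate (4 - 4i):
= (-6 - 5i)(4 - 4i) / (4^2 + 4^2)
= (-44 + 4i) / 32
Divide through by 4: (-11 + i) / 8
= -11/8 + (1/8)i


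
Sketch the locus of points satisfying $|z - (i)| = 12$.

|z - z0| = r describes a circle centered at z0 with radius r
Here z0 = i and r = 12
Locus: Circle centered at (0, 1) with radius 12


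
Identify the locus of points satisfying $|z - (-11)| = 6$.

|z - z0| = r describes a circle centered at z0 with radius r
Here z0 = -11 and r = 6
Locus: Circle centered at (-11, 0) with radius 6


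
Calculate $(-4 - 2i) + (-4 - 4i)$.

(-4 + (-4)) + (-2 + (-4))i = -8 - 6i


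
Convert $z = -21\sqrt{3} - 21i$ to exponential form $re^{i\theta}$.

r = |z| = sqrt((-21*sqrt(3))^2 + (-21)^2) = sqrt(1323 + 441) = sqrt(1764) = 42
θ = arctan(b/a) = arctan(-21/-36.3731) (quadrant-adjusted) = -150° = -5π/6
z = 42e^(-i*5π/6)


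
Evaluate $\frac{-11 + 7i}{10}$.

Divisor is real, so divide each part by 10:
= -11/10 + (7/10)i


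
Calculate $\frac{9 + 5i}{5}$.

Divisor is real, so divide each part by 5:
= 9/5 + i


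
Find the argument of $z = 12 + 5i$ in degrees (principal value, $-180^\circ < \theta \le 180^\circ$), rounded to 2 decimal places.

θ = arctan(b/a) = arctan(5/12) (quadrant-adjusted) = 22.62°


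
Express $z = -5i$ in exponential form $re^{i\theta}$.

r = |z| = sqrt((0)^2 + (-5)^2) = sqrt(0 + 25) = sqrt(25) = 5
a = 0 and b < 0, so z lies on the negative imaginary axis: θ = -90° = -π/2
z = 5e^(-i*π/2)


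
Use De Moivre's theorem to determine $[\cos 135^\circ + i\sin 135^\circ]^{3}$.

By De Moivre: z^n = r^n(cos(nθ) + i sin(nθ))
= 1^3(cos(3*135°) + i sin(3*135°))
= 1(cos 45° + i sin 45°)
= sqrt(2)/2 + (sqrt(2)/2)i


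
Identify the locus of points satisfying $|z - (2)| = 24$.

|z - z0| = r describes a circle centered at z0 with radius r
Here z0 = 2 and r = 24
Locus: Circle centered at (2, 0) with radius 24


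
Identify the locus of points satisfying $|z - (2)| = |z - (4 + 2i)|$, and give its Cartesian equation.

|z - z1| = |z - z2| means z is equidistant from z1 and z2,
i.e. the perpendicular bisector of the segment from (2, 0) to (4, 2) (midpoint (3, 1)).
With z = x + yi, square both sides:
(x - 2)^2 + (y - 0)^2 = (x - 4)^2 + (y - 2)^2
The x^2 and y^2 terms cancel: 4x + 4y = 20 - 4 = 16
Simplify: x + y = 4
Locus: Perpendicular bisector of the segment from (2, 0) to (4, 2): the line x + y = 4


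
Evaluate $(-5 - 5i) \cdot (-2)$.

(a1*a2 - b1*b2) + (a1*b2 + b1*a2)i
= (10 - 0) + (0 + 10)i
= 10 + 10i


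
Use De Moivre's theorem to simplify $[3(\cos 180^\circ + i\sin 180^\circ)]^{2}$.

By De Moivre: z^n = r^n(cos(nθ) + i sin(nθ))
= 3^2(cos(2*180°) + i sin(2*180°))
= 9(cos 0° + i sin 0°)
= 9


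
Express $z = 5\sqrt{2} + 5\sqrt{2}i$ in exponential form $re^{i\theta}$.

r = |z| = sqrt((5*sqrt(2))^2 + (5*sqrt(2))^2) = sqrt(50 + 50) = sqrt(100) = 10
θ = arctan(b/a) = arctan(7.0711/7.0711) (quadrant-adjusted) = 45° = π/4
z = 10e^(i*π/4)


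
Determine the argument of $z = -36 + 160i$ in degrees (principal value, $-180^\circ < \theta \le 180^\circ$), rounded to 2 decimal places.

θ = arctan(b/a) = arctan(160/-36) (quadrant-adjusted) = 102.68°


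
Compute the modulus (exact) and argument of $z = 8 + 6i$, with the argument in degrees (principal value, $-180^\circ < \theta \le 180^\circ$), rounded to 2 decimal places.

|z| = sqrt(8^2 + 6^2) = 10
arg(z) = arctan(b/a) = arctan(6/8) (quadrant-adjusted) = 36.87°


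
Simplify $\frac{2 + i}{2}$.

Divisor is real, so divide each part by 2:
= 1 + (1/2)i


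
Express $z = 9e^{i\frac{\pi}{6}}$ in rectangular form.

a = r cos θ = 9 * sqrt(3)/2 = 9*sqrt(3)/2
b = r sin θ = 9 * 1/2 = 9/2
z = 9*sqrt(3)/2 + (9/2)i


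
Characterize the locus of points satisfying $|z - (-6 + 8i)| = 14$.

|z - z0| = r describes a circle centered at z0 with radius r
Here z0 = -6 + 8i and r = 14
Locus: Circle centered at (-6, 8) with radius 14


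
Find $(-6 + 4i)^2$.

(a + bi)^2 = a^2 - b^2 + 2abi
= (-6)^2 - 4^2 + 2*(-6)*4i
= 20 - 48i


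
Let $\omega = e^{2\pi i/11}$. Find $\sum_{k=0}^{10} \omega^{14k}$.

Let ζ = ω^14 = e^(2πi·14/11). Since 11 ∤ 14, ζ ≠ 1.
Sum = Σ_{k=0}^{10} ζ^k = (ζ^11 - 1)/(ζ - 1) = (ω^{14·11} - 1)/(ζ - 1) = (1 - 1)/(ζ - 1) = 0


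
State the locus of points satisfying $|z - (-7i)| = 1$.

|z - z0| = r describes a circle centered at z0 with radius r
Here z0 = -7i and r = 1
Locus: Circle centered at (0, -7) with radius 1


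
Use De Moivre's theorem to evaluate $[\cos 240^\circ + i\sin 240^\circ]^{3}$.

By De Moivre: z^n = r^n(cos(nθ) + i sin(nθ))
= 1^3(cos(3*240°) + i sin(3*240°))
= 1(cos 0° + i sin 0°)
= 1


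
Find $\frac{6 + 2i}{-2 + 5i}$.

Multiply numerator and denominator by conjugate (-2 - 5i):
= (6 + 2i)(-2 - 5i) / ((-2)^2 + 5^2)
= (-2 - 34i) / 29
= -2/29 - (34/29)i


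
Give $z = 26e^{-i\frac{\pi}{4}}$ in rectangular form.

a = r cos θ = 26 * sqrt(2)/2 = 13*sqrt(2)
b = r sin θ = 26 * -sqrt(2)/2 = -13*sqrt(2)
z = 13*sqrt(2) - 13*sqrt(2)i


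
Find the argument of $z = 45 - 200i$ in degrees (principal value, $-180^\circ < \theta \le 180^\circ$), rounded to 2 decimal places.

θ = arctan(b/a) = arctan(-200/45) (quadrant-adjusted) = -77.32°


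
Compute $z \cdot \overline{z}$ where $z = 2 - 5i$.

z * conjugate(z) = |z|^2 = a^2 + b^2
= 2^2 + (-5)^2 = 29


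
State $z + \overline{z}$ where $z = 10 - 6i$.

z + conjugate(z) = (a + bi) + (a - bi) = 2a
= 2 * 10 = 20


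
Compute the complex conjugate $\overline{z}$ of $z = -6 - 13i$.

If z = a + bi, then conjugate(z) = a - bi
conjugate(-6 - 13i) = -6 + 13i


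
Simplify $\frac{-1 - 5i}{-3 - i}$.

Multiply numerator and denominator by conjugate (-3 + i):
= (-1 - 5i)(-3 + i) / ((-3)^2 + (-1)^2)
= (8 + 14i) / 10
Divide through by 2: (4 + 7i) / 5
= 4/5 + (7/5)i


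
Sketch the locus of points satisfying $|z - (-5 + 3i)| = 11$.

|z - z0| = r describes a circle centered at z0 with radius r
Here z0 = -5 + 3i and r = 11
Locus: Circle centered at (-5, 3) with radius 11


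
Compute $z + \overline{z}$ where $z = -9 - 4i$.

z + conjugate(z) = (a + bi) + (a - bi) = 2a
= 2 * (-9) = -18


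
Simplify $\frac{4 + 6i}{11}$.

Divisor is real, so divide each part by 11:
= 4/11 + (6/11)i


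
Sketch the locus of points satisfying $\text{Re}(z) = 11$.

Re(z) = x where z = x + yi; the equation x = 11 is satisfied by all points with that x-coordinate
Locus: Vertical line x = 11


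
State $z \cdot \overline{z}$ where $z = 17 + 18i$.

z * conjugate(z) = |z|^2 = a^2 + b^2
= 17^2 + 18^2 = 613


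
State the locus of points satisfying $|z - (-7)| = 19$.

|z - z0| = r describes a circle centered at z0 with radius r
Here z0 = -7 and r = 19
Locus: Circle centered at (-7, 0) with radius 19


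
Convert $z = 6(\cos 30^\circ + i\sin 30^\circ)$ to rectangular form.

a = r cos θ = 6 * sqrt(3)/2 = 3*sqrt(3)
b = r sin θ = 6 * 1/2 = 3
z = 3*sqrt(3) + 3i


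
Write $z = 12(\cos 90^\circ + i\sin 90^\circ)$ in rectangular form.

a = r cos θ = 12 * 0 = 0
b = r sin θ = 12 * 1 = 12
z = 12i


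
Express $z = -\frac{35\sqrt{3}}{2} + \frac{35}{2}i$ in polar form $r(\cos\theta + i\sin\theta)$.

r = |z| = sqrt(a^2 + b^2) = sqrt((-35*sqrt(3)/2)^2 + (35/2)^2) = sqrt(3675/4 + 1225/4) = sqrt(1225) = 35
θ = arctan(b/a) = arctan(17.5/-30.3109) (quadrant-adjusted) = 150°
z = 35(cos 150° + i sin 150°)


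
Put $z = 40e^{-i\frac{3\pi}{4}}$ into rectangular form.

a = r cos θ = 40 * -sqrt(2)/2 = -20*sqrt(2)
b = r sin θ = 40 * -sqrt(2)/2 = -20*sqrt(2)
z = -20*sqrt(2) - 20*sqrt(2)i


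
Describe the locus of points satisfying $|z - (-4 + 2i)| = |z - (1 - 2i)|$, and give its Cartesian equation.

|z - z1| = |z - z2| means z is equidistant from z1 and z2,
i.e. the perpendicular bisector of the segment from (-4, 2) to (1, -2) (midpoint (-3/2, 0)).
With z = x + yi, square both sides:
(x - (-4))^2 + (y - 2)^2 = (x - 1)^2 + (y - (-2))^2
The x^2 and y^2 terms cancel: 10x + (-8)y = 5 - 20 = -15
Simplify: 10x - 8y = -15
Locus: Perpendicular bisector of the segment from (-4, 2) to (1, -2): the line 10x - 8y = -15


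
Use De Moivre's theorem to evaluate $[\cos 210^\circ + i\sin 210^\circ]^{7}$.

By De Moivre: z^n = r^n(cos(nθ) + i sin(nθ))
= 1^7(cos(7*210°) + i sin(7*210°))
= 1(cos 30° + i sin 30°)
= sqrt(3)/2 + (1/2)i


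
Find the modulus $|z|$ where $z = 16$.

|z| = sqrt(a^2 + b^2) = sqrt(16^2 + 0^2) = sqrt(256) = 16


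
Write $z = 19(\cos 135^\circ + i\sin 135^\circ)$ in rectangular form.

a = r cos θ = 19 * -sqrt(2)/2 = -19*sqrt(2)/2
b = r sin θ = 19 * sqrt(2)/2 = 19*sqrt(2)/2
z = -19*sqrt(2)/2 + (19*sqrt(2)/2)i


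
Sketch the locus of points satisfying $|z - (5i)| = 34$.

|z - z0| = r describes a circle centered at z0 with radius r
Here z0 = 5i and r = 34
Locus: Circle centered at (0, 5) with radius 34


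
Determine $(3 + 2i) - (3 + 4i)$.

(3 - 3) + (2 - 4)i = -2i


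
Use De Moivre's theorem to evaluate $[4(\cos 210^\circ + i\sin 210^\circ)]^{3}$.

By De Moivre: z^n = r^n(cos(nθ) + i sin(nθ))
= 4^3(cos(3*210°) + i sin(3*210°))
= 64(cos 270° + i sin 270°)
= -64i


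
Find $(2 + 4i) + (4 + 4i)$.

(2 + 4) + (4 + 4)i = 6 + 8i


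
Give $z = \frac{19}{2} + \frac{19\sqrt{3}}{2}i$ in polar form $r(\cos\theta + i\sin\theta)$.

r = |z| = sqrt(a^2 + b^2) = sqrt((19/2)^2 + (19*sqrt(3)/2)^2) = sqrt(361/4 + 1083/4) = sqrt(361) = 19
θ = arctan(b/a) = arctan(16.4545/9.5) (quadrant-adjusted) = 60°
z = 19(cos 60° + i sin 60°)


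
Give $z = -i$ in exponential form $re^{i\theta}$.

r = |z| = sqrt((0)^2 + (-1)^2) = sqrt(0 + 1) = sqrt(1) = 1
a = 0 and b < 0, so z lies on the negative imaginary axis: θ = -90° = -π/2
z = 1e^(-i*π/2)


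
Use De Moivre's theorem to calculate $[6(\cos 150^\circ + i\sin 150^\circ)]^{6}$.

By De Moivre: z^n = r^n(cos(nθ) + i sin(nθ))
= 6^6(cos(6*150°) + i sin(6*150°))
= 46656(cos 180° + i sin 180°)
= -46656


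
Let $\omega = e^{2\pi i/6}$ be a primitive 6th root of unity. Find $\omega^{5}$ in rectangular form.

ω^5 = e^(2πi·5/6) = e^(i·5π/3)
= cos(5π/3) + i sin(5π/3)
= 1/2 - (sqrt(3)/2)i


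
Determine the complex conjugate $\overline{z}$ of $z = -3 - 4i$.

If z = a + bi, then conjugate(z) = a - bi
conjugate(-3 - 4i) = -3 + 4i


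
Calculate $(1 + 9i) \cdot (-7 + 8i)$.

(a1*a2 - b1*b2) + (a1*b2 + b1*a2)i
= (-7 - 72) + (8 + (-63))i
= -79 - 55i


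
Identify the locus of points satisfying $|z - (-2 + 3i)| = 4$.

|z - z0| = r describes a circle centered at z0 with radius r
Here z0 = -2 + 3i and r = 4
Locus: Circle centered at (-2, 3) with radius 4


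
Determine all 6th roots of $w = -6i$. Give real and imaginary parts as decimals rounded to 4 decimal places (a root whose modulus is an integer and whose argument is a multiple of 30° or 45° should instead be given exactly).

|w| = 6, arg(w) = 270°
Root modulus = 6^(1/6) ≈ 1.348006
Root arguments: θ_k = (270° + 360°k)/6 for k = 0, 1, ..., 5
Compute each root as (root modulus)(cos θ_k + i sin θ_k) using full-precision intermediates, then round to 4 decimal places.
Roots: 0.9532 + 0.9532i, -0.3489 + 1.3021i, -1.3021 + 0.3489i, -0.9532 - 0.9532i, 0.3489 - 1.3021i, 1.3021 - 0.3489i


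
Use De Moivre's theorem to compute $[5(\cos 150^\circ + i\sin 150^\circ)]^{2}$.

By De Moivre: z^n = r^n(cos(nθ) + i sin(nθ))
= 5^2(cos(2*150°) + i sin(2*150°))
= 25(cos 300° + i sin 300°)
= 25/2 - (25*sqrt(3)/2)i


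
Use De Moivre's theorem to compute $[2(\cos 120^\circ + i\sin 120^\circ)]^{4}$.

By De Moivre: z^n = r^n(cos(nθ) + i sin(nθ))
= 2^4(cos(4*120°) + i sin(4*120°))
= 16(cos 120° + i sin 120°)
= -8 + 8*sqrt(3)i


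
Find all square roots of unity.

ω_k = e^(2πik/2) = cos(2πk/2) + i sin(2πk/2) for k = 0, 1, ..., 1
Roots: 1, -1


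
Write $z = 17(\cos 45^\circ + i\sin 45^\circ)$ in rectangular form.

a = r cos θ = 17 * sqrt(2)/2 = 17*sqrt(2)/2
b = r sin θ = 17 * sqrt(2)/2 = 17*sqrt(2)/2
z = 17*sqrt(2)/2 + (17*sqrt(2)/2)i


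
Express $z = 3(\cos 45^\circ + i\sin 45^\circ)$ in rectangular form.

a = r cos θ = 3 * sqrt(2)/2 = 3*sqrt(2)/2
b = r sin θ = 3 * sqrt(2)/2 = 3*sqrt(2)/2
z = 3*sqrt(2)/2 + (3*sqrt(2)/2)i


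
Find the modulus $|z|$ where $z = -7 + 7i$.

|z| = sqrt(a^2 + b^2) = sqrt((-7)^2 + 7^2) = sqrt(98) = sqrt(98)


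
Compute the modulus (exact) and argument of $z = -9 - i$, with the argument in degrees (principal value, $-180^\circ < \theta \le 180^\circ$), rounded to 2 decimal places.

|z| = sqrt((-9)^2 + (-1)^2) = sqrt(82)
arg(z) = arctan(b/a) = arctan(-1/-9) (quadrant-adjusted) = -173.66°


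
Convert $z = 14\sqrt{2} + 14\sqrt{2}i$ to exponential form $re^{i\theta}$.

r = |z| = sqrt((14*sqrt(2))^2 + (14*sqrt(2))^2) = sqrt(392 + 392) = sqrt(784) = 28
θ = arctan(b/a) = arctan(19.799/19.799) (quadrant-adjusted) = 45° = π/4
z = 28e^(i*π/4)


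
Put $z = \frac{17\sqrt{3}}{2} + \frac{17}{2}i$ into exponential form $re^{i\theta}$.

r = |z| = sqrt((17*sqrt(3)/2)^2 + (17/2)^2) = sqrt(867/4 + 289/4) = sqrt(289) = 17
θ = arctan(b/a) = arctan(8.5/14.7224) (quadrant-adjusted) = 30° = π/6
z = 17e^(i*π/6)


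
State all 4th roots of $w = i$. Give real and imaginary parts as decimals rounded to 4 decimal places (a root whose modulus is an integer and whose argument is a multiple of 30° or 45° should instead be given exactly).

|w| = 1, arg(w) = 90°
Root modulus = 1^(1/4) = 1
Root arguments: θ_k = (90° + 360°k)/4 for k = 0, 1, ..., 3
Compute each root as (root modulus)(cos θ_k + i sin θ_k) using full-precision intermediates, then round to 4 decimal places.
Roots: 0.9239 + 0.3827i, -0.3827 + 0.9239i, -0.9239 - 0.3827i, 0.3827 - 0.9239i


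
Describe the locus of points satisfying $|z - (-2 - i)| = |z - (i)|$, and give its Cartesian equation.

|z - z1| = |z - z2| means z is equidistant from z1 and z2,
i.e. the perpendicular bisector of the segment from (-2, -1) to (0, 1) (midpoint (-1, 0)).
With z = x + yi, square both sides:
(x - (-2))^2 + (y - (-1))^2 = (x - 0)^2 + (y - 1)^2
The x^2 and y^2 terms cancel: 4x + 4y = 1 - 5 = -4
Simplify: x + y = -1
Locus: Perpendicular bisector of the segment from (-2, -1) to (0, 1): the line x + y = -1


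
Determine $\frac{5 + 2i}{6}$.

Divisor is real, so divide each part by 6:
= 5/6 + (1/3)i


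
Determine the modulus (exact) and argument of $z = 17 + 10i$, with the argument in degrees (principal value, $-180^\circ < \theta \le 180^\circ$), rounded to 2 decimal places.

|z| = sqrt(17^2 + 10^2) = sqrt(389)
arg(z) = arctan(b/a) = arctan(10/17) (quadrant-adjusted) = 30.47°


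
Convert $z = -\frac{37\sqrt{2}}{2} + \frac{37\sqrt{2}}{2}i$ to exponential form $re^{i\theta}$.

r = |z| = sqrt((-37*sqrt(2)/2)^2 + (37*sqrt(2)/2)^2) = sqrt(1369/2 + 1369/2) = sqrt(1369) = 37
θ = arctan(b/a) = arctan(26.163/-26.163) (quadrant-adjusted) = 135° = 3π/4
z = 37e^(i*3π/4)


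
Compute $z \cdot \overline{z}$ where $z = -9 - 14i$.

z * conjugate(z) = |z|^2 = a^2 + b^2
= (-9)^2 + (-14)^2 = 277


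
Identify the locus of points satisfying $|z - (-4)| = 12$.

|z - z0| = r describes a circle centered at z0 with radius r
Here z0 = -4 and r = 12
Locus: Circle centered at (-4, 0) with radius 12


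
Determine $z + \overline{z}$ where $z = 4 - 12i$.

z + conjugate(z) = (a + bi) + (a - bi) = 2a
= 2 * 4 = 8


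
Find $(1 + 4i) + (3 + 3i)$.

(1 + 3) + (4 + 3)i = 4 + 7i


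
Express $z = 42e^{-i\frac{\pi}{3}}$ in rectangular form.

a = r cos θ = 42 * 1/2 = 21
b = r sin θ = 42 * -sqrt(3)/2 = -21*sqrt(3)
z = 21 - 21*sqrt(3)i


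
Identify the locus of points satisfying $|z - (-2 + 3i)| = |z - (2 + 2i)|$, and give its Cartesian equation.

|z - z1| = |z - z2| means z is equidistant from z1 and z2,
i.e. the perpendicular bisector of the segment from (-2, 3) to (2, 2) (midpoint (0, 5/2)).
With z = x + yi, square both sides:
(x - (-2))^2 + (y - 3)^2 = (x - 2)^2 + (y - 2)^2
The x^2 and y^2 terms cancel: 8x + (-2)y = 8 - 13 = -5
Simplify: 8x - 2y = -5
Locus: Perpendicular bisector of the segment from (-2, 3) to (2, 2): the line 8x - 2y = -5


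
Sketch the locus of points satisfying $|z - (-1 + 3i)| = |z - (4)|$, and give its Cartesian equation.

|z - z1| = |z - z2| means z is equidistant from z1 and z2,
i.e. the perpendicular bisector of the segment from (-1, 3) to (4, 0) (midpoint (3/2, 3/2)).
With z = x + yi, square both sides:
(x - (-1))^2 + (y - 3)^2 = (x - 4)^2 + (y - 0)^2
The x^2 and y^2 terms cancel: 10x + (-6)y = 16 - 10 = 6
Simplify: 5x - 3y = 3
Locus: Perpendicular bisector of the segment from (-1, 3) to (4, 0): the line 5x - 3y = 3


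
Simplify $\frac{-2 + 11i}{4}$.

Divisor is real, so divide each part by 4:
= -1/2 + (11/4)i


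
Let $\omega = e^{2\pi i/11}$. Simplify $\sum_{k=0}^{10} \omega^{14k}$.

Let ζ = ω^14 = e^(2πi·14/11). Since 11 ∤ 14, ζ ≠ 1.
Sum = Σ_{k=0}^{10} ζ^k = (ζ^11 - 1)/(ζ - 1) = (ω^{14·11} - 1)/(ζ - 1) = (1 - 1)/(ζ - 1) = 0


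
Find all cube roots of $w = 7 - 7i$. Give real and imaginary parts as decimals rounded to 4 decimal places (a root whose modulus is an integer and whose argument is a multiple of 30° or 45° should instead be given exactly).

|w| = sqrt(98) ≈ 9.899495, arg(w) = 315°
Root modulus = sqrt(98)^(1/3) ≈ 2.147193
Root arguments: θ_k = (315° + 360°k)/3 for k = 0, 1, ..., 2
Compute each root as (root modulus)(cos θ_k + i sin θ_k) using full-precision intermediates, then round to 4 decimal places.
Roots: -0.5557 + 2.0740i, -1.5183 - 1.5183i, 2.0740 - 0.5557i


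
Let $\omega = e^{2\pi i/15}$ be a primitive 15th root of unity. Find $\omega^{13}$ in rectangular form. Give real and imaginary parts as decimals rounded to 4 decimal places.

ω^13 = e^(2πi·13/15) = e^(i·26π/15)
= cos(26π/15) + i sin(26π/15)
= 0.6691 - 0.7431i


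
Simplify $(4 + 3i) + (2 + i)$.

(4 + 2) + (3 + 1)i = 6 + 4i


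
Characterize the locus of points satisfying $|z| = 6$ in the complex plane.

|z| = 6 means sqrt(x^2 + y^2) = 6
This is a circle of radius 6 centered at the origin


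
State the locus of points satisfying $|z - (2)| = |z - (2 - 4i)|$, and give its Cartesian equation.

|z - z1| = |z - z2| means z is equidistant from z1 and z2,
i.e. the perpendicular bisector of the segment from (2, 0) to (2, -4) (midpoint (2, -2)).
With z = x + yi, square both sides:
(x - 2)^2 + (y - 0)^2 = (x - 2)^2 + (y - (-4))^2
The x^2 and y^2 terms cancel: 0x + (-8)y = 20 - 4 = 16
Simplify: y = -2
Locus: Perpendicular bisector of the segment from (2, 0) to (2, -4): the line y = -2


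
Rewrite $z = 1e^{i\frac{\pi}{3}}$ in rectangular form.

a = r cos θ = 1 * 1/2 = 1/2
b = r sin θ = 1 * sqrt(3)/2 = sqrt(3)/2
z = 1/2 + (sqrt(3)/2)i


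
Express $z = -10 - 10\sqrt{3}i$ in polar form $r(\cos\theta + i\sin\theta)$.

r = |z| = sqrt(a^2 + b^2) = sqrt((-10)^2 + (-10*sqrt(3))^2) = sqrt(100 + 300) = sqrt(400) = 20
θ = arctan(b/a) = arctan(-17.3205/-10) (quadrant-adjusted) = 240°
z = 20(cos 240° + i sin 240°)


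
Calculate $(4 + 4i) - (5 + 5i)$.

(4 - 5) + (4 - 5)i = -1 - i


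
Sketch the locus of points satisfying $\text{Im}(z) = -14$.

Im(z) = y where z = x + yi; the equation y = -14 is satisfied by all points with that y-coordinate
Locus: Horizontal line y = -14


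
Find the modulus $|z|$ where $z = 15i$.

|z| = sqrt(a^2 + b^2) = sqrt(0^2 + 15^2) = sqrt(225) = 15


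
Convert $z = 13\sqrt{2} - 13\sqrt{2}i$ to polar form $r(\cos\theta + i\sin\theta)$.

r = |z| = sqrt(a^2 + b^2) = sqrt((13*sqrt(2))^2 + (-13*sqrt(2))^2) = sqrt(338 + 338) = sqrt(676) = 26
θ = arctan(b/a) = arctan(-18.3848/18.3848) (quadrant-adjusted) = 315°
z = 26(cos 315° + i sin 315°)


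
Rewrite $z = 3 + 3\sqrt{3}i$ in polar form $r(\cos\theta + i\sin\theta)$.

r = |z| = sqrt(a^2 + b^2) = sqrt((3)^2 + (3*sqrt(3))^2) = sqrt(9 + 27) = sqrt(36) = 6
θ = arctan(b/a) = arctan(5.1962/3) (quadrant-adjusted) = 60°
z = 6(cos 60° + i sin 60°)


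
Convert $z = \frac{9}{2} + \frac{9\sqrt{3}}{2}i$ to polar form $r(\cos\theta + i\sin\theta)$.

r = |z| = sqrt(a^2 + b^2) = sqrt((9/2)^2 + (9*sqrt(3)/2)^2) = sqrt(81/4 + 243/4) = sqrt(81) = 9
θ = arctan(b/a) = arctan(7.7942/4.5) (quadrant-adjusted) = 60°
z = 9(cos 60° + i sin 60°)


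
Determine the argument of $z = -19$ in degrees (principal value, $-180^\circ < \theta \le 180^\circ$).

b = 0 and a < 0, so z lies on the negative real axis: θ = 180°


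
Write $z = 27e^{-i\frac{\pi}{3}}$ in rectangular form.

a = r cos θ = 27 * 1/2 = 27/2
b = r sin θ = 27 * -sqrt(3)/2 = -27*sqrt(3)/2
z = 27/2 - (27*sqrt(3)/2)i


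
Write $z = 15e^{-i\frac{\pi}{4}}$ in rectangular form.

a = r cos θ = 15 * sqrt(2)/2 = 15*sqrt(2)/2
b = r sin θ = 15 * -sqrt(2)/2 = -15*sqrt(2)/2
z = 15*sqrt(2)/2 - (15*sqrt(2)/2)i


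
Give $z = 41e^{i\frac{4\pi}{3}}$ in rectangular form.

a = r cos θ = 41 * -1/2 = -41/2
b = r sin θ = 41 * -sqrt(3)/2 = -41*sqrt(3)/2
z = -41/2 - (41*sqrt(3)/2)i


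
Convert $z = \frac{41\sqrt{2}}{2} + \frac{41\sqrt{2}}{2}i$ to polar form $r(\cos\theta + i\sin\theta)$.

r = |z| = sqrt(a^2 + b^2) = sqrt((41*sqrt(2)/2)^2 + (41*sqrt(2)/2)^2) = sqrt(1681/2 + 1681/2) = sqrt(1681) = 41
θ = arctan(b/a) = arctan(28.9914/28.9914) (quadrant-adjusted) = 45°
z = 41(cos 45° + i sin 45°)


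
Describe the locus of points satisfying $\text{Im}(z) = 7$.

Im(z) = y where z = x + yi; the equation y = 7 is satisfied by all points with that y-coordinate
Locus: Horizontal line y = 7


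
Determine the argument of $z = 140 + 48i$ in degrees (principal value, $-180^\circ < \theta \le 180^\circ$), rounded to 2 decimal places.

θ = arctan(b/a) = arctan(48/140) (quadrant-adjusted) = 18.92°


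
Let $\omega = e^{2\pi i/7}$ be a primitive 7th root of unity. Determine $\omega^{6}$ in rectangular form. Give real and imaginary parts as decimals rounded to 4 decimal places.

ω^6 = e^(2πi·6/7) = e^(i·12π/7)
= cos(12π/7) + i sin(12π/7)
= 0.6235 - 0.7818i


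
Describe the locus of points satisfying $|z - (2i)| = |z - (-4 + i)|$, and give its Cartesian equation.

|z - z1| = |z - z2| means z is equidistant from z1 and z2,
i.e. the perpendicular bisector of the segment from (0, 2) to (-4, 1) (midpoint (-2, 3/2)).
With z = x + yi, square both sides:
(x - 0)^2 + (y - 2)^2 = (x - (-4))^2 + (y - 1)^2
The x^2 and y^2 terms cancel: -8x + (-2)y = 17 - 4 = 13
Simplify: 8x + 2y = -13
Locus: Perpendicular bisector of the segment from (0, 2) to (-4, 1): the line 8x + 2y = -13


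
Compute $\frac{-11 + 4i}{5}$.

Divisor is real, so divide each part by 5:
= -11/5 + (4/5)i


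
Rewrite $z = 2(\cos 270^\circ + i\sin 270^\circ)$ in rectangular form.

a = r cos θ = 2 * 0 = 0
b = r sin θ = 2 * -1 = -2
z = -2i


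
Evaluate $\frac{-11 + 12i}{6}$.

Divisor is real, so divide each part by 6:
= -11/6 + 2i


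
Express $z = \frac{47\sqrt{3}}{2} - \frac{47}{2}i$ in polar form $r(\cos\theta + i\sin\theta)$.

r = |z| = sqrt(a^2 + b^2) = sqrt((47*sqrt(3)/2)^2 + (-47/2)^2) = sqrt(6627/4 + 2209/4) = sqrt(2209) = 47
θ = arctan(b/a) = arctan(-23.5/40.7032) (quadrant-adjusted) = 330°
z = 47(cos 330° + i sin 330°)


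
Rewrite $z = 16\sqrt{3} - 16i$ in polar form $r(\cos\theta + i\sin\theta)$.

r = |z| = sqrt(a^2 + b^2) = sqrt((16*sqrt(3))^2 + (-16)^2) = sqrt(768 + 256) = sqrt(1024) = 32
θ = arctan(b/a) = arctan(-16/27.7128) (quadrant-adjusted) = 330°
z = 32(cos 330° + i sin 330°)


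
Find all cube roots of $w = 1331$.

|w| = 1331, arg(w) = 0°
Root modulus = 1331^(1/3) = 11
Root arguments: θ_k = (0° + 360°k)/3 for k = 0, 1, ..., 2
Roots: 11, -11/2 + (11*sqrt(3)/2)i, -11/2 - (11*sqrt(3)/2)i


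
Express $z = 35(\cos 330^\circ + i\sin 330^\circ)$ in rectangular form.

a = r cos θ = 35 * sqrt(3)/2 = 35*sqrt(3)/2
b = r sin θ = 35 * -1/2 = -35/2
z = 35*sqrt(3)/2 - (35/2)i


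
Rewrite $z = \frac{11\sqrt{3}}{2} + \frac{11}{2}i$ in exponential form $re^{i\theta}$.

r = |z| = sqrt((11*sqrt(3)/2)^2 + (11/2)^2) = sqrt(363/4 + 121/4) = sqrt(121) = 11
θ = arctan(b/a) = arctan(5.5/9.5263) (quadrant-adjusted) = 30° = π/6
z = 11e^(i*π/6)


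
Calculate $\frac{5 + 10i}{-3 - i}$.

Multiply numerator and denominator by conjugate (-3 + i):
= (5 + 10i)(-3 + i) / ((-3)^2 + (-1)^2)
= (-25 - 25i) / 10
Divide through by 5: (-5 - 5i) / 2
= -5/2 - (5/2)i


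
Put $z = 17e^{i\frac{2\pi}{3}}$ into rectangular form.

a = r cos θ = 17 * -1/2 = -17/2
b = r sin θ = 17 * sqrt(3)/2 = 17*sqrt(3)/2
z = -17/2 + (17*sqrt(3)/2)i


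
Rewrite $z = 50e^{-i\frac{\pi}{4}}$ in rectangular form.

a = r cos θ = 50 * sqrt(2)/2 = 25*sqrt(2)
b = r sin θ = 50 * -sqrt(2)/2 = -25*sqrt(2)
z = 25*sqrt(2) - 25*sqrt(2)i


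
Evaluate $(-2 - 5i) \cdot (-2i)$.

(a1*a2 - b1*b2) + (a1*b2 + b1*a2)i
= (0 - 10) + (4 + 0)i
= -10 + 4i


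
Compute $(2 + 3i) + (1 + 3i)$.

(2 + 1) + (3 + 3)i = 3 + 6i


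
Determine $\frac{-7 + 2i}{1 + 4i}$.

Multiply numerator and denominator by conjugate (1 - 4i):
= (-7 + 2i)(1 - 4i) / (1^2 + 4^2)
= (1 + 30i) / 17
= 1/17 + (30/17)i


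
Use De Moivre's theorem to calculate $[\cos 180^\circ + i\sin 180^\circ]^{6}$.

By De Moivre: z^n = r^n(cos(nθ) + i sin(nθ))
= 1^6(cos(6*180°) + i sin(6*180°))
= 1(cos 0° + i sin 0°)
= 1


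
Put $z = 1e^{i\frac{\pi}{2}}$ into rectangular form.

a = r cos θ = 1 * 0 = 0
b = r sin θ = 1 * 1 = 1
z = i


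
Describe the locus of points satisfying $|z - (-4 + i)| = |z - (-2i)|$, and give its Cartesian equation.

|z - z1| = |z - z2| means z is equidistant from z1 and z2,
i.e. the perpendicular bisector of the segment from (-4, 1) to (0, -2) (midpoint (-2, -1/2)).
With z = x + yi, square both sides:
(x - (-4))^2 + (y - 1)^2 = (x - 0)^2 + (y - (-2))^2
The x^2 and y^2 terms cancel: 8x + (-6)y = 4 - 17 = -13
Simplify: 8x - 6y = -13
Locus: Perpendicular bisector of the segment from (-4, 1) to (0, -2): the line 8x - 6y = -13


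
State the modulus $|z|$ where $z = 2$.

|z| = sqrt(a^2 + b^2) = sqrt(2^2 + 0^2) = sqrt(4) = 2


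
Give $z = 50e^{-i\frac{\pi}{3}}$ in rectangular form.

a = r cos θ = 50 * 1/2 = 25
b = r sin θ = 50 * -sqrt(3)/2 = -25*sqrt(3)
z = 25 - 25*sqrt(3)i


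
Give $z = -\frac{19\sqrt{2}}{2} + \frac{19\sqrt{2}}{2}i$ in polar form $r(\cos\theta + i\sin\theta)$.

r = |z| = sqrt(a^2 + b^2) = sqrt((-19*sqrt(2)/2)^2 + (19*sqrt(2)/2)^2) = sqrt(361/2 + 361/2) = sqrt(361) = 19
θ = arctan(b/a) = arctan(13.435/-13.435) (quadrant-adjusted) = 135°
z = 19(cos 135° + i sin 135°)


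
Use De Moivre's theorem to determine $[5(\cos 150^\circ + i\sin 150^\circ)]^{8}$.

By De Moivre: z^n = r^n(cos(nθ) + i sin(nθ))
= 5^8(cos(8*150°) + i sin(8*150°))
= 390625(cos 120° + i sin 120°)
= -390625/2 + (390625*sqrt(3)/2)i


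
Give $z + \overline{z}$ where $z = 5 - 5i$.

z + conjugate(z) = (a + bi) + (a - bi) = 2a
= 2 * 5 = 10


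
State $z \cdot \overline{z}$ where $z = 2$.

z * conjugate(z) = |z|^2 = a^2 + b^2
= 2^2 + 0^2 = 4


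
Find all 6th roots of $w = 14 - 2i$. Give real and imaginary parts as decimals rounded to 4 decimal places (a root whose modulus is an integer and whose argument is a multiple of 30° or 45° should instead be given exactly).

|w| = sqrt(200) ≈ 14.142136, arg(w) ≈ 351.869898°
Root modulus = sqrt(200)^(1/6) ≈ 1.555079
Root arguments: θ_k = (arg(w) + 360°k)/6 for k = 0, 1, ..., 5
Compute each root as (root modulus)(cos θ_k + i sin θ_k) using full-precision intermediates, then round to 4 decimal places.
Roots: 0.8092 + 1.3280i, -0.7455 + 1.3647i, -1.5546 + 0.0368i, -0.8092 - 1.3280i, 0.7455 - 1.3647i, 1.5546 - 0.0368i


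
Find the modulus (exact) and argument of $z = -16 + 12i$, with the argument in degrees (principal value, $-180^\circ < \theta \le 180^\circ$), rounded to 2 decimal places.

|z| = sqrt((-16)^2 + 12^2) = 20
arg(z) = arctan(b/a) = arctan(12/-16) (quadrant-adjusted) = 143.13°


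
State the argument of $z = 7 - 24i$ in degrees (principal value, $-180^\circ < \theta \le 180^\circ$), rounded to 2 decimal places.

θ = arctan(b/a) = arctan(-24/7) (quadrant-adjusted) = -73.74°


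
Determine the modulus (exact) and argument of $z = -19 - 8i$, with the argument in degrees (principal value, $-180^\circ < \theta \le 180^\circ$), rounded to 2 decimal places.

|z| = sqrt((-19)^2 + (-8)^2) = sqrt(425)
arg(z) = arctan(b/a) = arctan(-8/-19) (quadrant-adjusted) = -157.17°


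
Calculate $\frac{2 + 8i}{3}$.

Divisor is real, so divide each part by 3:
= 2/3 + (8/3)i


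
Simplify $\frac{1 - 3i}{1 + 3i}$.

Multiply numerator and denominator by conjugate (1 - 3i):
= (1 - 3i)(1 - 3i) / (1^2 + 3^2)
= (-8 - 6i) / 10
Divide through by 2: (-4 - 3i) / 5
= -4/5 - (3/5)i


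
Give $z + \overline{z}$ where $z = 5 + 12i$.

z + conjugate(z) = (a + bi) + (a - bi) = 2a
= 2 * 5 = 10


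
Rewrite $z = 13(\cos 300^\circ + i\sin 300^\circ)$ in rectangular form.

a = r cos θ = 13 * 1/2 = 13/2
b = r sin θ = 13 * -sqrt(3)/2 = -13*sqrt(3)/2
z = 13/2 - (13*sqrt(3)/2)i


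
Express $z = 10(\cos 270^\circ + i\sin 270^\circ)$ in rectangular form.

a = r cos θ = 10 * 0 = 0
b = r sin θ = 10 * -1 = -10
z = -10i


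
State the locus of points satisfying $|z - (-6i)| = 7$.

|z - z0| = r describes a circle centered at z0 with radius r
Here z0 = -6i and r = 7
Locus: Circle centered at (0, -6) with radius 7


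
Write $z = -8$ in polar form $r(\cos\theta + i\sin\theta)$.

r = |z| = sqrt(a^2 + b^2) = sqrt((-8)^2 + (0)^2) = sqrt(64 + 0) = sqrt(64) = 8
b = 0 and a < 0, so z lies on the negative real axis: θ = 180°
z = 8(cos 180° + i sin 180°)


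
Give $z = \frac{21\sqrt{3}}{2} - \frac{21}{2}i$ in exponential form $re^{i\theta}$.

r = |z| = sqrt((21*sqrt(3)/2)^2 + (-21/2)^2) = sqrt(1323/4 + 441/4) = sqrt(441) = 21
θ = arctan(b/a) = arctan(-10.5/18.1865) (quadrant-adjusted) = -30° = -π/6
z = 21e^(-i*π/6)


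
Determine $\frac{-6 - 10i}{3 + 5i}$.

Multiply numerator and denominator by conjugate (3 - 5i):
= (-6 - 10i)(3 - 5i) / (3^2 + 5^2)
= (-68) / 34
= -2


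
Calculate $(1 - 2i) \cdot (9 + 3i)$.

(a1*a2 - b1*b2) + (a1*b2 + b1*a2)i
= (9 - (-6)) + (3 + (-18))i
= 15 - 15i


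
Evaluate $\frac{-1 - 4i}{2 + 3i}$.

Multiply numerator and denominator by conjugate (2 - 3i):
= (-1 - 4i)(2 - 3i) / (2^2 + 3^2)
= (-14 - 5i) / 13
= -14/13 - (5/13)i


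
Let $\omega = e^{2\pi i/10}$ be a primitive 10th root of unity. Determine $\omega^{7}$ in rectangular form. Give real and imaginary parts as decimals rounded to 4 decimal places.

ω^7 = e^(2πi·7/10) = e^(i·7π/5)
= cos(7π/5) + i sin(7π/5)
= -0.3090 - 0.9511i


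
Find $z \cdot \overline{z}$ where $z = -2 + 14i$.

z * conjugate(z) = |z|^2 = a^2 + b^2
= (-2)^2 + 14^2 = 200


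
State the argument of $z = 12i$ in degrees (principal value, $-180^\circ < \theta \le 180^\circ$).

a = 0 and b > 0, so z lies on the positive imaginary axis: θ = 90°


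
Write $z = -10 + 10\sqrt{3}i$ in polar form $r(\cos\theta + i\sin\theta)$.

r = |z| = sqrt(a^2 + b^2) = sqrt((-10)^2 + (10*sqrt(3))^2) = sqrt(100 + 300) = sqrt(400) = 20
θ = arctan(b/a) = arctan(17.3205/-10) (quadrant-adjusted) = 120°
z = 20(cos 120° + i sin 120°)
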